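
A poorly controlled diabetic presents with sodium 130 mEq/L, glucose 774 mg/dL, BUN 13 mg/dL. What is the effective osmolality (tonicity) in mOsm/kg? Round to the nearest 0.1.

303.0 mOsm/kg

Effective osmolality excludes urea (freely permeant across cell membranes):
2·Na + glucose/18
= 2·130 + 774/18
= 260 + 43
= 303 mOsm/kg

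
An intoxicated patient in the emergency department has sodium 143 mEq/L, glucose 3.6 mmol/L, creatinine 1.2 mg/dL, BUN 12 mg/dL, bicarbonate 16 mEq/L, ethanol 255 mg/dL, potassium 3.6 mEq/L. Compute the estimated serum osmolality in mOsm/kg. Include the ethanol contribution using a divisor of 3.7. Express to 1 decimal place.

362.8 mOsm/kg

Calculated osmolality = 2·Na + glucose + BUN/2.8 + ethanol/3.7
= 2·143 + 3.6 + 12/2.8 + 255/3.7
= 286 + 3.60 + 4.29 + 68.92
= 362.81 mOsm/kg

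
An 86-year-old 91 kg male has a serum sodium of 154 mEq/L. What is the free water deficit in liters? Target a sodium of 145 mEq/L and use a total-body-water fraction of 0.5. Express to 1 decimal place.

TBW = 0.5 · 91 = 45.5 L
Free water deficit = TBW · (Na/145 − 1)
= 45.5 · (154/145 − 1)
= 45.5 · 0.0621
= 2.83 L

2.8 L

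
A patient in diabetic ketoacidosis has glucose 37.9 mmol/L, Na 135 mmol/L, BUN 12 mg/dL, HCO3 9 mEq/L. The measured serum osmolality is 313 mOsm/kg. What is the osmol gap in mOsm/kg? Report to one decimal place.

Calculated osmolality = 2·Na + glucose + BUN/2.8
= 2·135 + 37.9 + 12/2.8
= 270 + 37.90 + 4.29
= 312.19 mOsm/kg ≈ 312.2 mOsm/kg
Osmolar gap = measured − calculated = 313 − 312.2 = 0.8 mOsm/kg

0.8 mOsm/kg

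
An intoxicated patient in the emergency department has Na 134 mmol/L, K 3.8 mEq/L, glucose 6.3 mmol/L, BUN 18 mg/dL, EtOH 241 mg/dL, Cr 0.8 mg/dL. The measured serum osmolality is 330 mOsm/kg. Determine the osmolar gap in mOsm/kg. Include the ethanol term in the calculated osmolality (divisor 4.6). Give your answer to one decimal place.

Calculated osmolality = 2·Na + glucose + BUN/2.8 + ethanol/4.6
= 2·134 + 6.3 + 18/2.8 + 241/4.6
= 268 + 6.30 + 6.43 + 52.39
= 333.12 mOsm/kg ≈ 333.1 mOsm/kg
Osmolar gap = measured − calculated = 330 − 333.1 = -3.1 mOsm/kg

-3.1 mOsm/kg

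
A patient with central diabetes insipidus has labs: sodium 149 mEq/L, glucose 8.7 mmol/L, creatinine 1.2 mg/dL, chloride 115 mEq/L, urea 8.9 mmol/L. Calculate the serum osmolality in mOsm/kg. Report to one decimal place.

Calculated osmolality = 2·Na + glucose + urea
= 2·149 + 8.7 + 8.9
= 298 + 8.70 + 8.90
= 315.6 mOsm/kg

315.6 mOsm/kg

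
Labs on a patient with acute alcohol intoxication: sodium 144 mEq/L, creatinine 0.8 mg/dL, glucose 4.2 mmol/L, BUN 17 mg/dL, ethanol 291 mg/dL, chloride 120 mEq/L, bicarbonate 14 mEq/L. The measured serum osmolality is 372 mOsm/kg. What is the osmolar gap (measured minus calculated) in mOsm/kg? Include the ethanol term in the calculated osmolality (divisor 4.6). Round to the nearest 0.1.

10.5 mOsm/kg

Calculated osmolality = 2·Na + glucose + BUN/2.8 + ethanol/4.6
= 2·144 + 4.2 + 17/2.8 + 291/4.6
= 288 + 4.20 + 6.07 + 63.26
= 361.53 mOsm/kg ≈ 361.5 mOsm/kg
Osmolar gap = measured − calculated = 372 − 361.5 = 10.5 mOsm/kg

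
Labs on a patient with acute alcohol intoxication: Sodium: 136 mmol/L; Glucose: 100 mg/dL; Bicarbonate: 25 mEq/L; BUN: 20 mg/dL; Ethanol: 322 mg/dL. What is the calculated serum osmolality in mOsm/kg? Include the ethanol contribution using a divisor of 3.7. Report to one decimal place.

371.7 mOsm/kg

Calculated osmolality = 2·Na + glucose/18 + BUN/2.8 + ethanol/3.7
= 2·136 + 100/18 + 20/2.8 + 322/3.7
= 272 + 5.56 + 7.14 + 87.03
= 371.73 mOsm/kg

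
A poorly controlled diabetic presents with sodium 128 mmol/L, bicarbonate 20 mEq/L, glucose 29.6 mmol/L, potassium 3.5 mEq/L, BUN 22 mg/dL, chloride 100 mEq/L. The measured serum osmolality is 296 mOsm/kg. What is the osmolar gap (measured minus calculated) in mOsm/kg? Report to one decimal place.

2.5 mOsm/kg

Calculated osmolality = 2·Na + glucose + BUN/2.8
= 2·128 + 29.6 + 22/2.8
= 256 + 29.60 + 7.86
= 293.46 mOsm/kg ≈ 293.5 mOsm/kg
Osmolar gap = measured − calculated = 296 − 293.5 = 2.5 mOsm/kg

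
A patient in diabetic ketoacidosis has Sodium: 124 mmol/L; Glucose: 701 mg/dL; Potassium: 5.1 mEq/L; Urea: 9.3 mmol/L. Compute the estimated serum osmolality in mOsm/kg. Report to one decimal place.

Calculated osmolality = 2·Na + glucose/18 + urea
= 2·124 + 701/18 + 9.3
= 248 + 38.94 + 9.30
= 296.24 mOsm/kg

296.2 mOsm/kg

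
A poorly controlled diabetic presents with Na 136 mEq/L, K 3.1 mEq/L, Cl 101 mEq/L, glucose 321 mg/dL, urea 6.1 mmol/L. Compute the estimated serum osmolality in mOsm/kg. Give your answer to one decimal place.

295.9 mOsm/kg

Calculated osmolality = 2·Na + glucose/18 + urea
= 2·136 + 321/18 + 6.1
= 272 + 17.83 + 6.10
= 295.93 mOsm/kg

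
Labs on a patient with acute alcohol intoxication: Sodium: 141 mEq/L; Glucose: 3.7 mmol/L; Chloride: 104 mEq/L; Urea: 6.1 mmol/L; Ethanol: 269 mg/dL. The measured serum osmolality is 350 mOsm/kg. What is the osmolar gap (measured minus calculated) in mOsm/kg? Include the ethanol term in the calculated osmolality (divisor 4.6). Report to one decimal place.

Calculated osmolality = 2·Na + glucose + urea + ethanol/4.6
= 2·141 + 3.7 + 6.1 + 269/4.6
= 282 + 3.70 + 6.10 + 58.48
= 350.28 mOsm/kg ≈ 350.3 mOsm/kg
Osmolar gap = measured − calculated = 350 − 350.3 = -0.3 mOsm/kg

-0.3 mOsm/kg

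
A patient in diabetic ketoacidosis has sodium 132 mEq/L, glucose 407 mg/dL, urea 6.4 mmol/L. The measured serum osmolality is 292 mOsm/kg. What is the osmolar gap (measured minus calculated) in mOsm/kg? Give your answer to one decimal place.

Calculated osmolality = 2·Na + glucose/18 + urea
= 2·132 + 407/18 + 6.4
= 264 + 22.61 + 6.40
= 293.01 mOsm/kg ≈ 293.0 mOsm/kg
Osmolar gap = measured − calculated = 292 − 293.0 = -1.0 mOsm/kg

-1.0 mOsm/kg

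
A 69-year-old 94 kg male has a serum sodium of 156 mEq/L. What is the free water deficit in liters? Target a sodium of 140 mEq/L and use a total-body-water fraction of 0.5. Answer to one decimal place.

5.4 L

TBW = 0.5 · 94 = 47 L
Free water deficit = TBW · (Na/140 − 1)
= 47 · (156/140 − 1)
= 47 · 0.1143
= 5.37 L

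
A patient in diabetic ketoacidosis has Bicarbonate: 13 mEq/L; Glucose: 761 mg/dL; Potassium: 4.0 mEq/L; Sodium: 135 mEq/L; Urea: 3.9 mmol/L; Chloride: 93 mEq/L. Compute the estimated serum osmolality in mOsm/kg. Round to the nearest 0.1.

316.2 mOsm/kg

Calculated osmolality = 2·Na + glucose/18 + urea
= 2·135 + 761/18 + 3.9
= 270 + 42.28 + 3.90
= 316.18 mOsm/kg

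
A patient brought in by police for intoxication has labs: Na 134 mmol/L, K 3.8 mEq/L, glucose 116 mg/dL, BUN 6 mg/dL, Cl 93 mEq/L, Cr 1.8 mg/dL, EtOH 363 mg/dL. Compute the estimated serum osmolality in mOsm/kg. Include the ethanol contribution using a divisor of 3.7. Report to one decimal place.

Calculated osmolality = 2·Na + glucose/18 + BUN/2.8 + ethanol/3.7
= 2·134 + 116/18 + 6/2.8 + 363/3.7
= 268 + 6.44 + 2.14 + 98.11
= 374.69 mOsm/kg

374.7 mOsm/kg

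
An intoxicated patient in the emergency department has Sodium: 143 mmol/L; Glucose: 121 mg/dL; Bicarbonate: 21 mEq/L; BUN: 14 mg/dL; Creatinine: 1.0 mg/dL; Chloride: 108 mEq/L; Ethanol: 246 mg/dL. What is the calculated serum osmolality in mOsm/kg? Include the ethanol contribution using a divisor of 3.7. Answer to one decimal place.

Calculated osmolality = 2·Na + glucose/18 + BUN/2.8 + ethanol/3.7
= 2·143 + 121/18 + 14/2.8 + 246/3.7
= 286 + 6.72 + 5 + 66.49
= 364.21 mOsm/kg

364.2 mOsm/kg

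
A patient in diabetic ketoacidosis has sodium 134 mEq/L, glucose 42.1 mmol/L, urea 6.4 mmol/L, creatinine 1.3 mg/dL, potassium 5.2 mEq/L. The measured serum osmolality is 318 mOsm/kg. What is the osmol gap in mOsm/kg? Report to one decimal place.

Calculated osmolality = 2·Na + glucose + urea
= 2·134 + 42.1 + 6.4
= 268 + 42.10 + 6.40
= 316.5 mOsm/kg ≈ 316.5 mOsm/kg
Osmolar gap = measured − calculated = 318 − 316.5 = 1.5 mOsm/kg

1.5 mOsm/kg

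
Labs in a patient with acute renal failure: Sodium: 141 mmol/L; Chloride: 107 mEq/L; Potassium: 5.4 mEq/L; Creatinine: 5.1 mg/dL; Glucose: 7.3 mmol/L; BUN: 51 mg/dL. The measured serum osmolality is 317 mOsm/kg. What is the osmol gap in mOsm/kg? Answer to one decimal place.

9.5 mOsm/kg

Calculated osmolality = 2·Na + glucose + BUN/2.8
= 2·141 + 7.3 + 51/2.8
= 282 + 7.30 + 18.21
= 307.51 mOsm/kg ≈ 307.5 mOsm/kg
Osmolar gap = measured − calculated = 317 − 307.5 = 9.5 mOsm/kg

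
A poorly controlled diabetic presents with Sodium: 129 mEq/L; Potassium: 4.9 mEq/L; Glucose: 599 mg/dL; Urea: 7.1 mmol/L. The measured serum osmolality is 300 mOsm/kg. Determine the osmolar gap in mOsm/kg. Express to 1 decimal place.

Calculated osmolality = 2·Na + glucose/18 + urea
= 2·129 + 599/18 + 7.1
= 258 + 33.28 + 7.10
= 298.38 mOsm/kg ≈ 298.4 mOsm/kg
Osmolar gap = measured − calculated = 300 − 298.4 = 1.6 mOsm/kg

1.6 mOsm/kg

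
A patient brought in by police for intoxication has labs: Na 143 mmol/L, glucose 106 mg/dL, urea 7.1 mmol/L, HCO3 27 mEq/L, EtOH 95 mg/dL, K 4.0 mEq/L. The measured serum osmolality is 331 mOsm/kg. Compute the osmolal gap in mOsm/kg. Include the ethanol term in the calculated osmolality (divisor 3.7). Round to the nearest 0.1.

Calculated osmolality = 2·Na + glucose/18 + urea + ethanol/3.7
= 2·143 + 106/18 + 7.1 + 95/3.7
= 286 + 5.89 + 7.10 + 25.68
= 324.67 mOsm/kg ≈ 324.7 mOsm/kg
Osmolar gap = measured − calculated = 331 − 324.7 = 6.3 mOsm/kg

6.3 mOsm/kg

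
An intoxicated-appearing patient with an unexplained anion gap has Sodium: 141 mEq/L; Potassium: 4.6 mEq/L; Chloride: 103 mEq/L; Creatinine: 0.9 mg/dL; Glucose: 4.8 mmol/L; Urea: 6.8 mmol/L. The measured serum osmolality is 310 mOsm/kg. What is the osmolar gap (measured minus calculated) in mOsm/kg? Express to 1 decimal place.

Calculated osmolality = 2·Na + glucose + urea
= 2·141 + 4.8 + 6.8
= 282 + 4.80 + 6.80
= 293.6 mOsm/kg ≈ 293.6 mOsm/kg
Osmolar gap = measured − calculated = 310 − 293.6 = 16.4 mOsm/kg

16.4 mOsm/kg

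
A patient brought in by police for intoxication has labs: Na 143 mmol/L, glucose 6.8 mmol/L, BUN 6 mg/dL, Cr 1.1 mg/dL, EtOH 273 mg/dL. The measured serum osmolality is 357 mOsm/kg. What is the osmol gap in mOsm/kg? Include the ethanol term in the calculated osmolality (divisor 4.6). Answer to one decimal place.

Calculated osmolality = 2·Na + glucose + BUN/2.8 + ethanol/4.6
= 2·143 + 6.8 + 6/2.8 + 273/4.6
= 286 + 6.80 + 2.14 + 59.35
= 354.29 mOsm/kg ≈ 354.3 mOsm/kg
Osmolar gap = measured − calculated = 357 − 354.3 = 2.7 mOsm/kg

2.7 mOsm/kg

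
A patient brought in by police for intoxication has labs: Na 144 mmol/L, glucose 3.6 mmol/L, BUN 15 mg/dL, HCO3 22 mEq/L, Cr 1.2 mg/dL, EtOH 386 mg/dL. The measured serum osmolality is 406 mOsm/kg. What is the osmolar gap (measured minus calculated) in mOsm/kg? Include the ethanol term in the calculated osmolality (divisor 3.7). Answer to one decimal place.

Calculated osmolality = 2·Na + glucose + BUN/2.8 + ethanol/3.7
= 2·144 + 3.6 + 15/2.8 + 386/3.7
= 288 + 3.60 + 5.36 + 104.32
= 401.28 mOsm/kg ≈ 401.3 mOsm/kg
Osmolar gap = measured − calculated = 406 − 401.3 = 4.7 mOsm/kg

4.7 mOsm/kg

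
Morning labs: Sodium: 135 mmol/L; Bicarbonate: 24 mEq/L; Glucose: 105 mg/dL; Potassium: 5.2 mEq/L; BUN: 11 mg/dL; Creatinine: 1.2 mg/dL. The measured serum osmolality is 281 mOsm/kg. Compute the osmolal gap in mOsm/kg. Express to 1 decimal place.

Calculated osmolality = 2·Na + glucose/18 + BUN/2.8
= 2·135 + 105/18 + 11/2.8
= 270 + 5.83 + 3.93
= 279.76 mOsm/kg ≈ 279.8 mOsm/kg
Osmolar gap = measured − calculated = 281 − 279.8 = 1.2 mOsm/kg

1.2 mOsm/kg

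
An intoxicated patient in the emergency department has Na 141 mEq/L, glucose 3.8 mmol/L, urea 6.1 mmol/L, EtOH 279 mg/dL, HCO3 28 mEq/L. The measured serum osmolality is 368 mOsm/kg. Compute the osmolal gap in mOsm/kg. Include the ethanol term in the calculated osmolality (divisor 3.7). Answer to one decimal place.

Calculated osmolality = 2·Na + glucose + urea + ethanol/3.7
= 2·141 + 3.8 + 6.1 + 279/3.7
= 282 + 3.80 + 6.10 + 75.41
= 367.31 mOsm/kg ≈ 367.3 mOsm/kg
Osmolar gap = measured − calculated = 368 − 367.3 = 0.7 mOsm/kg

0.7 mOsm/kg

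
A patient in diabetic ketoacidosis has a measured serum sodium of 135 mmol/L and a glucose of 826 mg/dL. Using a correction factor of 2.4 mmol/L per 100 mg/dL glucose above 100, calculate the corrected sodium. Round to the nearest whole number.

Corrected Na = measured Na + 2.4 · (glucose − 100)/100
= 135 + 2.4 · (826 − 100)/100
= 135 + 17.4
= 152.4 mmol/L

152 mmol/L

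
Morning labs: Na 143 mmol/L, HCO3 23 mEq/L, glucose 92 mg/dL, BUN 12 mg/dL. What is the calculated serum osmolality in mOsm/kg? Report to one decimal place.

Calculated osmolality = 2·Na + glucose/18 + BUN/2.8
= 2·143 + 92/18 + 12/2.8
= 286 + 5.11 + 4.29
= 295.4 mOsm/kg

295.4 mOsm/kg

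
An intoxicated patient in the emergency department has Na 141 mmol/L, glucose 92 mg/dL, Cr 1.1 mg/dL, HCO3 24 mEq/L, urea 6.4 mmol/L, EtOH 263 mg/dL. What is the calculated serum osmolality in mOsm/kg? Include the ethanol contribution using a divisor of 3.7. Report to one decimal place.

Calculated osmolality = 2·Na + glucose/18 + urea + ethanol/3.7
= 2·141 + 92/18 + 6.4 + 263/3.7
= 282 + 5.11 + 6.40 + 71.08
= 364.59 mOsm/kg

364.6 mOsm/kg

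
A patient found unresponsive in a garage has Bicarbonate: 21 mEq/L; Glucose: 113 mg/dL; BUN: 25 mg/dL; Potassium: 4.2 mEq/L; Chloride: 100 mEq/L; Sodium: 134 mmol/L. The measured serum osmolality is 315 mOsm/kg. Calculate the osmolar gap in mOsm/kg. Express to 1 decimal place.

Calculated osmolality = 2·Na + glucose/18 + BUN/2.8
= 2·134 + 113/18 + 25/2.8
= 268 + 6.28 + 8.93
= 283.21 mOsm/kg ≈ 283.2 mOsm/kg
Osmolar gap = measured − calculated = 315 − 283.2 = 31.8 mOsm/kg

31.8 mOsm/kg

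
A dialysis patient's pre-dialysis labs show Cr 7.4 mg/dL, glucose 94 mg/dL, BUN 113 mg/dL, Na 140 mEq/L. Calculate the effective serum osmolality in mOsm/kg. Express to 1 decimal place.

Effective osmolality excludes urea (freely permeant across cell membranes):
2·Na + glucose/18
= 2·140 + 94/18
= 280 + 5.22
= 285.22 mOsm/kg

285.2 mOsm/kg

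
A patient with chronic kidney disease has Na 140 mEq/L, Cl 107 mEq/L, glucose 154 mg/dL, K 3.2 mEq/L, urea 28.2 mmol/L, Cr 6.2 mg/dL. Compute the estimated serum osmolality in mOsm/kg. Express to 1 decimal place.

Calculated osmolality = 2·Na + glucose/18 + urea
= 2·140 + 154/18 + 28.2
= 280 + 8.56 + 28.20
= 316.76 mOsm/kg

316.8 mOsm/kg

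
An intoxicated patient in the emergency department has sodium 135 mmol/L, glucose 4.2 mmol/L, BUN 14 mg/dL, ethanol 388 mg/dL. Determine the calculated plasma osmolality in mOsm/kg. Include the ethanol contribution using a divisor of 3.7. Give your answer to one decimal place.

Calculated osmolality = 2·Na + glucose + BUN/2.8 + ethanol/3.7
= 2·135 + 4.2 + 14/2.8 + 388/3.7
= 270 + 4.20 + 5 + 104.86
= 384.06 mOsm/kg

384.1 mOsm/kg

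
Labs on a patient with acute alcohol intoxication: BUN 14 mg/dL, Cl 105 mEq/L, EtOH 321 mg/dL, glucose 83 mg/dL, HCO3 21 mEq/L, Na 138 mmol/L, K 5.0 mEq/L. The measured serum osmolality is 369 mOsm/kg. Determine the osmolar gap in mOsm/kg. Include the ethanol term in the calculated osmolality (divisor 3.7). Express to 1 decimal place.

Calculated osmolality = 2·Na + glucose/18 + BUN/2.8 + ethanol/3.7
= 2·138 + 83/18 + 14/2.8 + 321/3.7
= 276 + 4.61 + 5 + 86.76
= 372.37 mOsm/kg ≈ 372.4 mOsm/kg
Osmolar gap = measured − calculated = 369 − 372.4 = -3.4 mOsm/kg

-3.4 mOsm/kg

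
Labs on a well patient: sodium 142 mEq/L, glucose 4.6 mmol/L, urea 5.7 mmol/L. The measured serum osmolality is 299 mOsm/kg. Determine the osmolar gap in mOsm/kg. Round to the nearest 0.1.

4.7 mOsm/kg

Calculated osmolality = 2·Na + glucose + urea
= 2·142 + 4.6 + 5.7
= 284 + 4.60 + 5.70
= 294.3 mOsm/kg ≈ 294.3 mOsm/kg
Osmolar gap = measured − calculated = 299 − 294.3 = 4.7 mOsm/kg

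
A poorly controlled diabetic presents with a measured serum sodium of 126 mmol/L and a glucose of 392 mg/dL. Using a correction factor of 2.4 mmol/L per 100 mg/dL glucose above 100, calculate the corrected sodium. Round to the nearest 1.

Corrected Na = measured Na + 2.4 · (glucose − 100)/100
= 126 + 2.4 · (392 − 100)/100
= 126 + 7
= 133 mmol/L

133 mmol/L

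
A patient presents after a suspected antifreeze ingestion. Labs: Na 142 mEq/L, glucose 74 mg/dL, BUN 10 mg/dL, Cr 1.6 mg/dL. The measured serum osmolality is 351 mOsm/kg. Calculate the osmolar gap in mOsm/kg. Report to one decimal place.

Calculated osmolality = 2·Na + glucose/18 + BUN/2.8
= 2·142 + 74/18 + 10/2.8
= 284 + 4.11 + 3.57
= 291.68 mOsm/kg ≈ 291.7 mOsm/kg
Osmolar gap = measured − calculated = 351 − 291.7 = 59.3 mOsm/kg

59.3 mOsm/kg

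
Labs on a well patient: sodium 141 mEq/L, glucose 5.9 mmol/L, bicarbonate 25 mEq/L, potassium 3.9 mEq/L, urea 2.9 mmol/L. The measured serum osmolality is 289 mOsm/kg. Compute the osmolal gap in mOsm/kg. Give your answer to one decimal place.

-1.8 mOsm/kg

Calculated osmolality = 2·Na + glucose + urea
= 2·141 + 5.9 + 2.9
= 282 + 5.90 + 2.90
= 290.8 mOsm/kg ≈ 290.8 mOsm/kg
Osmolar gap = measured − calculated = 289 − 290.8 = -1.8 mOsm/kg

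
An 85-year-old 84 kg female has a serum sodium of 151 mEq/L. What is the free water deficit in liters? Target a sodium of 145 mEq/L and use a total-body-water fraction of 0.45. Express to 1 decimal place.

1.6 L

TBW = 0.45 · 84 = 37.8 L
Free water deficit = TBW · (Na/145 − 1)
= 37.8 · (151/145 − 1)
= 37.8 · 0.0414
= 1.56 L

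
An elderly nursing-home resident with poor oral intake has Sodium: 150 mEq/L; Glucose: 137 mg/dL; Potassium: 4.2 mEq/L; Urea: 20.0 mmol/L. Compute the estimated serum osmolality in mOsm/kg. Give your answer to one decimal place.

Calculated osmolality = 2·Na + glucose/18 + urea
= 2·150 + 137/18 + 20
= 300 + 7.61 + 20
= 327.61 mOsm/kg

327.6 mOsm/kg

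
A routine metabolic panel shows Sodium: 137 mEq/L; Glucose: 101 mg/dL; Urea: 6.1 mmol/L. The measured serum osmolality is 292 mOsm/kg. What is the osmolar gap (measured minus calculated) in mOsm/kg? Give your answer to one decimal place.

Calculated osmolality = 2·Na + glucose/18 + urea
= 2·137 + 101/18 + 6.1
= 274 + 5.61 + 6.10
= 285.71 mOsm/kg ≈ 285.7 mOsm/kg
Osmolar gap = measured − calculated = 292 − 285.7 = 6.3 mOsm/kg

6.3 mOsm/kg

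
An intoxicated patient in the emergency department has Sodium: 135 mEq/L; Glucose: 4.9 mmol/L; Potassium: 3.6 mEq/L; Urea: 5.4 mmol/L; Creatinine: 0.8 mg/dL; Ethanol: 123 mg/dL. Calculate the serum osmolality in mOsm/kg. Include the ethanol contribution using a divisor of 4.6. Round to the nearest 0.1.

307.0 mOsm/kg

Calculated osmolality = 2·Na + glucose + urea + ethanol/4.6
= 2·135 + 4.9 + 5.4 + 123/4.6
= 270 + 4.90 + 5.40 + 26.74
= 307.04 mOsm/kg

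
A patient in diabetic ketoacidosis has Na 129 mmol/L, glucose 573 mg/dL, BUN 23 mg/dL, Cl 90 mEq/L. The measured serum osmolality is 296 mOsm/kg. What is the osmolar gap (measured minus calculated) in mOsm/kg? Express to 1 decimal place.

Calculated osmolality = 2·Na + glucose/18 + BUN/2.8
= 2·129 + 573/18 + 23/2.8
= 258 + 31.83 + 8.21
= 298.04 mOsm/kg ≈ 298.0 mOsm/kg
Osmolar gap = measured − calculated = 296 − 298.0 = -2.0 mOsm/kg

-2.0 mOsm/kg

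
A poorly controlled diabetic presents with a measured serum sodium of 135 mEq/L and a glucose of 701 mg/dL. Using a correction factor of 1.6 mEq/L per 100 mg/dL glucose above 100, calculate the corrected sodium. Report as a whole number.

145 mEq/L

Corrected Na = measured Na + 1.6 · (glucose − 100)/100
= 135 + 1.6 · (701 − 100)/100
= 135 + 9.6
= 144.6 mEq/L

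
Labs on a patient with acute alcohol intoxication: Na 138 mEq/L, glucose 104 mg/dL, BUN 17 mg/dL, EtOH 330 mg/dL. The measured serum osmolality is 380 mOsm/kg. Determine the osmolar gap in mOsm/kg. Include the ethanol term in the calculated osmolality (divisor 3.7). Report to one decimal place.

Calculated osmolality = 2·Na + glucose/18 + BUN/2.8 + ethanol/3.7
= 2·138 + 104/18 + 17/2.8 + 330/3.7
= 276 + 5.78 + 6.07 + 89.19
= 377.04 mOsm/kg ≈ 377.0 mOsm/kg
Osmolar gap = measured − calculated = 380 − 377.0 = 3.0 mOsm/kg

3.0 mOsm/kg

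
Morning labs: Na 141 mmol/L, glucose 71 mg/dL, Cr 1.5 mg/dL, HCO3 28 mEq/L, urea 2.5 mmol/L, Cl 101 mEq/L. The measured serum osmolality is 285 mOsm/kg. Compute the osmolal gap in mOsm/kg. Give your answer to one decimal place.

Calculated osmolality = 2·Na + glucose/18 + urea
= 2·141 + 71/18 + 2.5
= 282 + 3.94 + 2.50
= 288.44 mOsm/kg ≈ 288.4 mOsm/kg
Osmolar gap = measured − calculated = 285 − 288.4 = -3.4 mOsm/kg

-3.4 mOsm/kg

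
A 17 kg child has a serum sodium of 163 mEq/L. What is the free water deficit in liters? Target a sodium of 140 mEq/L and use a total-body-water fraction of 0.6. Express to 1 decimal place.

TBW = 0.6 · 17 = 10.2 L
Free water deficit = TBW · (Na/140 − 1)
= 10.2 · (163/140 − 1)
= 10.2 · 0.1643
= 1.68 L

1.7 L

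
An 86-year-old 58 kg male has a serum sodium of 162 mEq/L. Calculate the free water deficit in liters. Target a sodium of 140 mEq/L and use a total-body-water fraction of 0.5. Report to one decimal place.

TBW = 0.5 · 58 = 29 L
Free water deficit = TBW · (Na/140 − 1)
= 29 · (162/140 − 1)
= 29 · 0.1571
= 4.56 L

4.6 L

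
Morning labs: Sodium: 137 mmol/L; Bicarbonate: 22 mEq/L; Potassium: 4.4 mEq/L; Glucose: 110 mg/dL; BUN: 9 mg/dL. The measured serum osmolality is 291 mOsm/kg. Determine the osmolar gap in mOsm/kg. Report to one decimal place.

Calculated osmolality = 2·Na + glucose/18 + BUN/2.8
= 2·137 + 110/18 + 9/2.8
= 274 + 6.11 + 3.21
= 283.32 mOsm/kg ≈ 283.3 mOsm/kg
Osmolar gap = measured − calculated = 291 − 283.3 = 7.7 mOsm/kg

7.7 mOsm/kg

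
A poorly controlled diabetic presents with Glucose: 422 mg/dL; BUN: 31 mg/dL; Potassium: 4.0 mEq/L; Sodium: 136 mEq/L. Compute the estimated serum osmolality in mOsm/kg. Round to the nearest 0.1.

306.5 mOsm/kg

Calculated osmolality = 2·Na + glucose/18 + BUN/2.8
= 2·136 + 422/18 + 31/2.8
= 272 + 23.44 + 11.07
= 306.51 mOsm/kg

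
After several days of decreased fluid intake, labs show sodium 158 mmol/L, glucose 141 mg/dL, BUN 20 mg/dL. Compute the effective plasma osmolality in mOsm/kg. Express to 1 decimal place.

323.8 mOsm/kg

Effective osmolality excludes urea (freely permeant across cell membranes):
2·Na + glucose/18
= 2·158 + 141/18
= 316 + 7.83
= 323.83 mOsm/kg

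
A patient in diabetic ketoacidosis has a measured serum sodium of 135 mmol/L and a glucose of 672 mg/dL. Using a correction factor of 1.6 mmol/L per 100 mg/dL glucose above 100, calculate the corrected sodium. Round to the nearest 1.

144 mmol/L

Corrected Na = measured Na + 1.6 · (glucose − 100)/100
= 135 + 1.6 · (672 − 100)/100
= 135 + 9.2
= 144.2 mmol/L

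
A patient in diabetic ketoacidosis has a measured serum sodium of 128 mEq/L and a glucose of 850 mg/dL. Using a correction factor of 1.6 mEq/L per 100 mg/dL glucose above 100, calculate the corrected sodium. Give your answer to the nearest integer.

140 mEq/L

Corrected Na = measured Na + 1.6 · (glucose − 100)/100
= 128 + 1.6 · (850 − 100)/100
= 128 + 12
= 140 mEq/L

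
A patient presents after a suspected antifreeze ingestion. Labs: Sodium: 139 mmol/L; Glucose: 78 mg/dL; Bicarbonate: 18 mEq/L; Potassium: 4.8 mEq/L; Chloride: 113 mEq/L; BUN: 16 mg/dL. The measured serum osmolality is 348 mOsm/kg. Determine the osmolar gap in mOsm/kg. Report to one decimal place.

Calculated osmolality = 2·Na + glucose/18 + BUN/2.8
= 2·139 + 78/18 + 16/2.8
= 278 + 4.33 + 5.71
= 288.04 mOsm/kg ≈ 288.0 mOsm/kg
Osmolar gap = measured − calculated = 348 − 288.0 = 60.0 mOsm/kg

60.0 mOsm/kg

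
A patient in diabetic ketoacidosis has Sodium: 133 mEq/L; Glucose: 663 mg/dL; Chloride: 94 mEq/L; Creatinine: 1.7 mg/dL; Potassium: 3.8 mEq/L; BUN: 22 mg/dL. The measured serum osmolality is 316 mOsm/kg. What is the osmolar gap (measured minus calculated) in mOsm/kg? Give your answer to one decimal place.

5.3 mOsm/kg

Calculated osmolality = 2·Na + glucose/18 + BUN/2.8
= 2·133 + 663/18 + 22/2.8
= 266 + 36.83 + 7.86
= 310.69 mOsm/kg ≈ 310.7 mOsm/kg
Osmolar gap = measured − calculated = 316 − 310.7 = 5.3 mOsm/kg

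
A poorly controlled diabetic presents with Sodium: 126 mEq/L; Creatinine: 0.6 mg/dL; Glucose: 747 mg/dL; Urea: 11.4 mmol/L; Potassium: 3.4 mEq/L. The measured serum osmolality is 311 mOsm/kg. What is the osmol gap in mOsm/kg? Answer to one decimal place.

Calculated osmolality = 2·Na + glucose/18 + urea
= 2·126 + 747/18 + 11.4
= 252 + 41.50 + 11.40
= 304.9 mOsm/kg ≈ 304.9 mOsm/kg
Osmolar gap = measured − calculated = 311 − 304.9 = 6.1 mOsm/kg

6.1 mOsm/kg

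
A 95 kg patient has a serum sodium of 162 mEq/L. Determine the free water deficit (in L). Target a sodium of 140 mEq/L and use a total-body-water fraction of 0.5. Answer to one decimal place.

TBW = 0.5 · 95 = 47.5 L
Free water deficit = TBW · (Na/140 − 1)
= 47.5 · (162/140 − 1)
= 47.5 · 0.1571
= 7.46 L

7.5 L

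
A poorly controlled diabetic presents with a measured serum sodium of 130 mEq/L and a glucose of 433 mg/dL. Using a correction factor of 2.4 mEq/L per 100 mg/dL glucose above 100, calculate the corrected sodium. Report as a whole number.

Corrected Na = measured Na + 2.4 · (glucose − 100)/100
= 130 + 2.4 · (433 − 100)/100
= 130 + 8
= 138 mEq/L

138 mEq/L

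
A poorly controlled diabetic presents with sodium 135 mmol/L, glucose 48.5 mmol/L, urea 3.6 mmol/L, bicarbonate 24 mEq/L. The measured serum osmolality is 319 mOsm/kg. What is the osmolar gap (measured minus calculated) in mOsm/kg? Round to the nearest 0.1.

Calculated osmolality = 2·Na + glucose + urea
= 2·135 + 48.5 + 3.6
= 270 + 48.50 + 3.60
= 322.1 mOsm/kg ≈ 322.1 mOsm/kg
Osmolar gap = measured − calculated = 319 − 322.1 = -3.1 mOsm/kg

-3.1 mOsm/kg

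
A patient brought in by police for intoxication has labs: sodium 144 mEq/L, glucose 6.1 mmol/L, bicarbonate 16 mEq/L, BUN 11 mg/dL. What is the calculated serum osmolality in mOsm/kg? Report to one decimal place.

298.0 mOsm/kg

Calculated osmolality = 2·Na + glucose + BUN/2.8
= 2·144 + 6.1 + 11/2.8
= 288 + 6.10 + 3.93
= 298.03 mOsm/kg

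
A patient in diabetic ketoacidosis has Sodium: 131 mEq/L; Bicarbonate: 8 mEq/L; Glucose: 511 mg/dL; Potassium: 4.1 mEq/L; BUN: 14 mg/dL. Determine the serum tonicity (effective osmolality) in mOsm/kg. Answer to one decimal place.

290.4 mOsm/kg

Effective osmolality excludes urea (freely permeant across cell membranes):
2·Na + glucose/18
= 2·131 + 511/18
= 262 + 28.39
= 290.39 mOsm/kg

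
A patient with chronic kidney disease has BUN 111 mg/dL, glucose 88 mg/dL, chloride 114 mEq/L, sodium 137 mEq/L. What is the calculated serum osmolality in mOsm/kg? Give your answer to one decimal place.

318.5 mOsm/kg

Calculated osmolality = 2·Na + glucose/18 + BUN/2.8
= 2·137 + 88/18 + 111/2.8
= 274 + 4.89 + 39.64
= 318.53 mOsm/kg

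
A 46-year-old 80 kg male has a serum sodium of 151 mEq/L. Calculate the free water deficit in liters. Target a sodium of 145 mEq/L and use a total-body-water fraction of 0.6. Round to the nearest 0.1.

2.0 L

TBW = 0.6 · 80 = 48 L
Free water deficit = TBW · (Na/145 − 1)
= 48 · (151/145 − 1)
= 48 · 0.0414
= 1.99 L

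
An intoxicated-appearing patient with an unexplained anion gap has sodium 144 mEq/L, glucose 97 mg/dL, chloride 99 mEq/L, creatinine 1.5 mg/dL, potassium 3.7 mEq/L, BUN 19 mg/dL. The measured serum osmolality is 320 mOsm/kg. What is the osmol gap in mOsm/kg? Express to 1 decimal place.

19.8 mOsm/kg

Calculated osmolality = 2·Na + glucose/18 + BUN/2.8
= 2·144 + 97/18 + 19/2.8
= 288 + 5.39 + 6.79
= 300.18 mOsm/kg ≈ 300.2 mOsm/kg
Osmolar gap = measured − calculated = 320 − 300.2 = 19.8 mOsm/kg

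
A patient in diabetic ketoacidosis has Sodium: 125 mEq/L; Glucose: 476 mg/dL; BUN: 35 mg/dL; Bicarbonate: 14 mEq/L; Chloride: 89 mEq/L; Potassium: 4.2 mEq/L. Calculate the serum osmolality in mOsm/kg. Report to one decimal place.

288.9 mOsm/kg

Calculated osmolality = 2·Na + glucose/18 + BUN/2.8
= 2·125 + 476/18 + 35/2.8
= 250 + 26.44 + 12.50
= 288.94 mOsm/kg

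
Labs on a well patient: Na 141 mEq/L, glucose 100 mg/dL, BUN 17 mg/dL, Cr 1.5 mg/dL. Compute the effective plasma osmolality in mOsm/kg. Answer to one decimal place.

287.6 mOsm/kg

Effective osmolality excludes urea (freely permeant across cell membranes):
2·Na + glucose/18
= 2·141 + 100/18
= 282 + 5.56
= 287.56 mOsm/kg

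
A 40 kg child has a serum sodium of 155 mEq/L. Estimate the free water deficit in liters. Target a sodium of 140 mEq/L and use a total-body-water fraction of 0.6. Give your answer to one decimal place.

TBW = 0.6 · 40 = 24 L
Free water deficit = TBW · (Na/140 − 1)
= 24 · (155/140 − 1)
= 24 · 0.1071
= 2.57 L

2.6 L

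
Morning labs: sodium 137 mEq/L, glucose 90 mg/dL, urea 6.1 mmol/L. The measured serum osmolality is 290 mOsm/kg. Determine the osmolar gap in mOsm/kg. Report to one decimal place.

4.9 mOsm/kg

Calculated osmolality = 2·Na + glucose/18 + urea
= 2·137 + 90/18 + 6.1
= 274 + 5 + 6.10
= 285.1 mOsm/kg ≈ 285.1 mOsm/kg
Osmolar gap = measured − calculated = 290 − 285.1 = 4.9 mOsm/kg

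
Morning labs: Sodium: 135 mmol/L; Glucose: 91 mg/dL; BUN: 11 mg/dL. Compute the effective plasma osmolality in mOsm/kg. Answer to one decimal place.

Effective osmolality excludes urea (freely permeant across cell membranes):
2·Na + glucose/18
= 2·135 + 91/18
= 270 + 5.06
= 275.06 mOsm/kg

275.1 mOsm/kg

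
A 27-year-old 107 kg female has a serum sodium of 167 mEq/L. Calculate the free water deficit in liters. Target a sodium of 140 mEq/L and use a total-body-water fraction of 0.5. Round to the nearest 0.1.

TBW = 0.5 · 107 = 53.5 L
Free water deficit = TBW · (Na/140 − 1)
= 53.5 · (167/140 − 1)
= 53.5 · 0.1929
= 10.32 L

10.3 L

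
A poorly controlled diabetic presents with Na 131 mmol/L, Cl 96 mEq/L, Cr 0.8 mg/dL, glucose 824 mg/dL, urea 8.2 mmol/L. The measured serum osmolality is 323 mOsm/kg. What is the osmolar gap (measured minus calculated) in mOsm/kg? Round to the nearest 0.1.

Calculated osmolality = 2·Na + glucose/18 + urea
= 2·131 + 824/18 + 8.2
= 262 + 45.78 + 8.20
= 315.98 mOsm/kg ≈ 316.0 mOsm/kg
Osmolar gap = measured − calculated = 323 − 316.0 = 7.0 mOsm/kg

7.0 mOsm/kg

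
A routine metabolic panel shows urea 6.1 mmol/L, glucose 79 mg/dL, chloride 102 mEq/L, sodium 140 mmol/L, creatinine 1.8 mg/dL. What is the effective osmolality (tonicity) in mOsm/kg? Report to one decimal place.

Effective osmolality excludes urea (freely permeant across cell membranes):
2·Na + glucose/18
= 2·140 + 79/18
= 280 + 4.39
= 284.39 mOsm/kg

284.4 mOsm/kg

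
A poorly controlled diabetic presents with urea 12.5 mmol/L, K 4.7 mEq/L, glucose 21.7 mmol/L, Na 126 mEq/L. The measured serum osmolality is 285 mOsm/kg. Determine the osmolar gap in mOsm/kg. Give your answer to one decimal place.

Calculated osmolality = 2·Na + glucose + urea
= 2·126 + 21.7 + 12.5
= 252 + 21.70 + 12.50
= 286.2 mOsm/kg ≈ 286.2 mOsm/kg
Osmolar gap = measured − calculated = 285 − 286.2 = -1.2 mOsm/kg

-1.2 mOsm/kg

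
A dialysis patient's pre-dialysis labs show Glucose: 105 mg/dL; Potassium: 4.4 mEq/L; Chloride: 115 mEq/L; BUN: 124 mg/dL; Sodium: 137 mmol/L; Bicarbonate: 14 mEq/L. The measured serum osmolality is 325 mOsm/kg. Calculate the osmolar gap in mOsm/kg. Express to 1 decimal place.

0.9 mOsm/kg

Calculated osmolality = 2·Na + glucose/18 + BUN/2.8
= 2·137 + 105/18 + 124/2.8
= 274 + 5.83 + 44.29
= 324.12 mOsm/kg ≈ 324.1 mOsm/kg
Osmolar gap = measured − calculated = 325 − 324.1 = 0.9 mOsm/kg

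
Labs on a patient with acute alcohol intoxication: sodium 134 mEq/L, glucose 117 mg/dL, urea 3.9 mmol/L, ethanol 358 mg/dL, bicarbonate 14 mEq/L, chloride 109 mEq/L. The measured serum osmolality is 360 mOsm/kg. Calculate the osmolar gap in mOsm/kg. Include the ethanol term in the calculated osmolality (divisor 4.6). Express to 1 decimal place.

3.8 mOsm/kg

Calculated osmolality = 2·Na + glucose/18 + urea + ethanol/4.6
= 2·134 + 117/18 + 3.9 + 358/4.6
= 268 + 6.50 + 3.90 + 77.83
= 356.23 mOsm/kg ≈ 356.2 mOsm/kg
Osmolar gap = measured − calculated = 360 − 356.2 = 3.8 mOsm/kg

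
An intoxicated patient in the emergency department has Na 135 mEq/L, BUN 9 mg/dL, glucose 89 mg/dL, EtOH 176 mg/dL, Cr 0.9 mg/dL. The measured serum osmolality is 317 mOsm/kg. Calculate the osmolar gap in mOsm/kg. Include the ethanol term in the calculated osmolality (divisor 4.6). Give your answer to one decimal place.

0.6 mOsm/kg

Calculated osmolality = 2·Na + glucose/18 + BUN/2.8 + ethanol/4.6
= 2·135 + 89/18 + 9/2.8 + 176/4.6
= 270 + 4.94 + 3.21 + 38.26
= 316.41 mOsm/kg ≈ 316.4 mOsm/kg
Osmolar gap = measured − calculated = 317 − 316.4 = 0.6 mOsm/kg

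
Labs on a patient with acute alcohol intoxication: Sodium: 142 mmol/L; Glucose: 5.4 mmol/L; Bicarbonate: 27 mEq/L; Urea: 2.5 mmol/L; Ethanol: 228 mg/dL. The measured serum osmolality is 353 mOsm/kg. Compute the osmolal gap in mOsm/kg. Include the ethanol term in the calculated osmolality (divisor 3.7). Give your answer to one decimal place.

Calculated osmolality = 2·Na + glucose + urea + ethanol/3.7
= 2·142 + 5.4 + 2.5 + 228/3.7
= 284 + 5.40 + 2.50 + 61.62
= 353.52 mOsm/kg ≈ 353.5 mOsm/kg
Osmolar gap = measured − calculated = 353 − 353.5 = -0.5 mOsm/kg

-0.5 mOsm/kg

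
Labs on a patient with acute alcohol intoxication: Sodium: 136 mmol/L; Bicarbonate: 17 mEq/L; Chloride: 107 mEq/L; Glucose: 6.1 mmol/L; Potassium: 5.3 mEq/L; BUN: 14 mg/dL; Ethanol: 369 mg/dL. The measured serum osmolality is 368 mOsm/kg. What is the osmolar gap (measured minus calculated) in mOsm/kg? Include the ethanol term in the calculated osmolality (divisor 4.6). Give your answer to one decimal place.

4.7 mOsm/kg

Calculated osmolality = 2·Na + glucose + BUN/2.8 + ethanol/4.6
= 2·136 + 6.1 + 14/2.8 + 369/4.6
= 272 + 6.10 + 5 + 80.22
= 363.32 mOsm/kg ≈ 363.3 mOsm/kg
Osmolar gap = measured − calculated = 368 − 363.3 = 4.7 mOsm/kg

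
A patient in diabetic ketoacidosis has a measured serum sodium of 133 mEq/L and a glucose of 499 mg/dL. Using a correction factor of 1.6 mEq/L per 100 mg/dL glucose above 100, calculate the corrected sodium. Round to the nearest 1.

Corrected Na = measured Na + 1.6 · (glucose − 100)/100
= 133 + 1.6 · (499 − 100)/100
= 133 + 6.4
= 139.4 mEq/L

139 mEq/L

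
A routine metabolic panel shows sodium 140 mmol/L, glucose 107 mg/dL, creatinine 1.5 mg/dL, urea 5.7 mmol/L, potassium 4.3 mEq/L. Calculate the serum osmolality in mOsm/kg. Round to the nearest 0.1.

Calculated osmolality = 2·Na + glucose/18 + urea
= 2·140 + 107/18 + 5.7
= 280 + 5.94 + 5.70
= 291.64 mOsm/kg

291.6 mOsm/kg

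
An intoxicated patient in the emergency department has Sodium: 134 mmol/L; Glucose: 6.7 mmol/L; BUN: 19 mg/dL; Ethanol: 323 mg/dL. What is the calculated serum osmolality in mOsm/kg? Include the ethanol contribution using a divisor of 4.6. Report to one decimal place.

351.7 mOsm/kg

Calculated osmolality = 2·Na + glucose + BUN/2.8 + ethanol/4.6
= 2·134 + 6.7 + 19/2.8 + 323/4.6
= 268 + 6.70 + 6.79 + 70.22
= 351.71 mOsm/kg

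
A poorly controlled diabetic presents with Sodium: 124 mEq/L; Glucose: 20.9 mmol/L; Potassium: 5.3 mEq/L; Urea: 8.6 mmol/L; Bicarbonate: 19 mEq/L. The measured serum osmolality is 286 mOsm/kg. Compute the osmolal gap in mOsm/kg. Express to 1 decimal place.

Calculated osmolality = 2·Na + glucose + urea
= 2·124 + 20.9 + 8.6
= 248 + 20.90 + 8.60
= 277.5 mOsm/kg ≈ 277.5 mOsm/kg
Osmolar gap = measured − calculated = 286 − 277.5 = 8.5 mOsm/kg

8.5 mOsm/kg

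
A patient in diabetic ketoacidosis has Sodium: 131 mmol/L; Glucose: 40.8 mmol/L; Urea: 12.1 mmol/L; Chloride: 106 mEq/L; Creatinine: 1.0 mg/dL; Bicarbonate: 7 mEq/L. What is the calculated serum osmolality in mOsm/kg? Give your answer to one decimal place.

314.9 mOsm/kg

Calculated osmolality = 2·Na + glucose + urea
= 2·131 + 40.8 + 12.1
= 262 + 40.80 + 12.10
= 314.9 mOsm/kg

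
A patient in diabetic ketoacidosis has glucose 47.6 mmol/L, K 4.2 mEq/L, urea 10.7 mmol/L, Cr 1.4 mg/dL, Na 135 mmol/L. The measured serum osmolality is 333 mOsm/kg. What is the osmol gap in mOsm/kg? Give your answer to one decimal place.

Calculated osmolality = 2·Na + glucose + urea
= 2·135 + 47.6 + 10.7
= 270 + 47.60 + 10.70
= 328.3 mOsm/kg ≈ 328.3 mOsm/kg
Osmolar gap = measured − calculated = 333 − 328.3 = 4.7 mOsm/kg

4.7 mOsm/kg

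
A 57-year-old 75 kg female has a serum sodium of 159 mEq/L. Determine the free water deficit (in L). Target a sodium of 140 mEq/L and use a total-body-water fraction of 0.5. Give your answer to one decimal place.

5.1 L

TBW = 0.5 · 75 = 37.5 L
Free water deficit = TBW · (Na/140 − 1)
= 37.5 · (159/140 − 1)
= 37.5 · 0.1357
= 5.09 L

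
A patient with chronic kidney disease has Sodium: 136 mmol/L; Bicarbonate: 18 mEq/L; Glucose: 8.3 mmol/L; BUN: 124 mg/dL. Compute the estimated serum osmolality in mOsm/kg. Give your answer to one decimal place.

324.6 mOsm/kg

Calculated osmolality = 2·Na + glucose + BUN/2.8
= 2·136 + 8.3 + 124/2.8
= 272 + 8.30 + 44.29
= 324.59 mOsm/kg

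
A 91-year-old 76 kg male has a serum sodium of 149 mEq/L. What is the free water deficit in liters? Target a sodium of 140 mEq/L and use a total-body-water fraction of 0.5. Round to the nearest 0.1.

2.4 L

TBW = 0.5 · 76 = 38 L
Free water deficit = TBW · (Na/140 − 1)
= 38 · (149/140 − 1)
= 38 · 0.0643
= 2.44 L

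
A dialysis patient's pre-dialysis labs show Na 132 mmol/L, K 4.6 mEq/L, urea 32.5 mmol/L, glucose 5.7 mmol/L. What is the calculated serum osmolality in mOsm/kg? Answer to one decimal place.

302.2 mOsm/kg

Calculated osmolality = 2·Na + glucose + urea
= 2·132 + 5.7 + 32.5
= 264 + 5.70 + 32.50
= 302.2 mOsm/kg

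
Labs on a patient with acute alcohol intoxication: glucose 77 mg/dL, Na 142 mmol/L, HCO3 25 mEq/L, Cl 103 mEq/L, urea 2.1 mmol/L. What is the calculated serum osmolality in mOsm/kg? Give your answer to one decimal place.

290.4 mOsm/kg

Calculated osmolality = 2·Na + glucose/18 + urea
= 2·142 + 77/18 + 2.1
= 284 + 4.28 + 2.10
= 290.38 mOsm/kg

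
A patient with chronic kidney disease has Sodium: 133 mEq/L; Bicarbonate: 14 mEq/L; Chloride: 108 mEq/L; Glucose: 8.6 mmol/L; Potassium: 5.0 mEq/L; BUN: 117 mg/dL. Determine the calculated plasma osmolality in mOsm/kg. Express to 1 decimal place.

Calculated osmolality = 2·Na + glucose + BUN/2.8
= 2·133 + 8.6 + 117/2.8
= 266 + 8.60 + 41.79
= 316.39 mOsm/kg

316.4 mOsm/kg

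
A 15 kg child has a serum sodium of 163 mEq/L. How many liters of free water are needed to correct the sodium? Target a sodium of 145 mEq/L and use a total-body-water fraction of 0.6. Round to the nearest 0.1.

1.1 L

TBW = 0.6 · 15 = 9 L
Free water deficit = TBW · (Na/145 − 1)
= 9 · (163/145 − 1)
= 9 · 0.1241
= 1.12 L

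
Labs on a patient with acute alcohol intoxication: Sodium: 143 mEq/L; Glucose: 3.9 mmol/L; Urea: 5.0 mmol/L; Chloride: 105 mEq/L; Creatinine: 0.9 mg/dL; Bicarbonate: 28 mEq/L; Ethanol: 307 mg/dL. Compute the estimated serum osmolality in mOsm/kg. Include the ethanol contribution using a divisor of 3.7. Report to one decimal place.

377.9 mOsm/kg

Calculated osmolality = 2·Na + glucose + urea + ethanol/3.7
= 2·143 + 3.9 + 5 + 307/3.7
= 286 + 3.90 + 5 + 82.97
= 377.87 mOsm/kg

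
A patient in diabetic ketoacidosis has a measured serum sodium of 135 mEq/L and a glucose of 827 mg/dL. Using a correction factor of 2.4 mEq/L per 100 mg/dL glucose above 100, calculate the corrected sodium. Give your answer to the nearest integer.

Corrected Na = measured Na + 2.4 · (glucose − 100)/100
= 135 + 2.4 · (827 − 100)/100
= 135 + 17.4
= 152.4 mEq/L

152 mEq/L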